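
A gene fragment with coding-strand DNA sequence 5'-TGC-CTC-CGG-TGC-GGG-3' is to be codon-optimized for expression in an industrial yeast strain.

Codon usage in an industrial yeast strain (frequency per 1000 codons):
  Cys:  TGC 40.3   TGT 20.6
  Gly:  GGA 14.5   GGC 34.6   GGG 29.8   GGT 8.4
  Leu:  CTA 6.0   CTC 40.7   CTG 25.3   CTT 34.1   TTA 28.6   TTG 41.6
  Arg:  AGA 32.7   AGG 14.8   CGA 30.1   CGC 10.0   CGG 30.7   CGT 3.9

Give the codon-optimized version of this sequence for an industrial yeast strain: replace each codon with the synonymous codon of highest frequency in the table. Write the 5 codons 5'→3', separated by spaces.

Codon 1 (Cys): best is TGC at 40.3.
Codon 2 (Leu): best is TTG at 41.6.
Codon 3 (Arg): best is AGA at 32.7.
Codon 4 (Cys): best is TGC at 40.3.
Codon 5 (Gly): best is GGC at 34.6.

TGC TTG AGA TGC GGC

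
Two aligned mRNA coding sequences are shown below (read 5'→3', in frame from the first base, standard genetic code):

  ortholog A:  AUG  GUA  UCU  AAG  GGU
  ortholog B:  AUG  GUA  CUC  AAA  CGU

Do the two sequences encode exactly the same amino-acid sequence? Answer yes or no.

no

Codon 1: AUG Met / AUG Met — identical.
Codon 2: GUA Val / GUA Val — identical.
Codon 3: UCU Ser / CUC Leu — nonsynonymous.
Codon 4: AAG Lys / AAA Lys — synonymous.
Codon 5: GGU Gly / CGU Arg — nonsynonymous.
Nonsynonymous differences: 2 → different protein.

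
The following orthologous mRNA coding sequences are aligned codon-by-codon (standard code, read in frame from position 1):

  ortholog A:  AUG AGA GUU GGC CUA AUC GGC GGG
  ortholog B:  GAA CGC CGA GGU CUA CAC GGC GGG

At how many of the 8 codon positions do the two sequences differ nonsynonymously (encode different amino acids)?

Codon 1: AUG Met / GAA Glu — nonsynonymous.
Codon 2: AGA Arg / CGC Arg — synonymous.
Codon 3: GUU Val / CGA Arg — nonsynonymous.
Codon 4: GGC Gly / GGU Gly — synonymous.
Codon 5: CUA Leu / CUA Leu — identical.
Codon 6: AUC Ile / CAC His — nonsynonymous.
Codon 7: GGC Gly / GGC Gly — identical.
Codon 8: GGG Gly / GGG Gly — identical.
Nonsynonymous differences: 3.

3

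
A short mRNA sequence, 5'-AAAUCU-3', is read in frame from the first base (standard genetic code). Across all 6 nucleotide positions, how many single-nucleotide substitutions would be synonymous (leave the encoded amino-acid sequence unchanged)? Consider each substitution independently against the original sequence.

4

Codon 1 (AAA, Lys): 1 synonymous substitution.
Codon 2 (UCU, Ser): 3 synonymous substitutions.
Total: 1 + 3 = 4.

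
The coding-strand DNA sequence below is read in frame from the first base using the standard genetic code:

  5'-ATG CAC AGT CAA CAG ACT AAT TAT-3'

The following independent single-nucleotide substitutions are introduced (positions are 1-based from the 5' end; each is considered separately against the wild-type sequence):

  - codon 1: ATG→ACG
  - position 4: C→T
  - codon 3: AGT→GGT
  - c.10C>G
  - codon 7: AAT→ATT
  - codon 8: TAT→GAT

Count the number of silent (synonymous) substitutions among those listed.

Codon 1: ATG (Met) → ACG (Thr) — missense.
Codon 2: CAC (His) → TAC (Tyr) — missense.
Codon 3: AGT (Ser) → GGT (Gly) — missense.
Codon 4: CAA (Gln) → GAA (Glu) — missense.
Codon 7: AAT (Asn) → ATT (Ile) — missense.
Codon 8: TAT (Tyr) → GAT (Asp) — missense.
Synonymous: 0 of 6.

0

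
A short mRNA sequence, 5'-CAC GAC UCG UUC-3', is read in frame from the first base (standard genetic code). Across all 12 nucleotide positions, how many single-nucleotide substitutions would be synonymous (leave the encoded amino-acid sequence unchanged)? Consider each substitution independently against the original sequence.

6

Codon 1 (CAC, His): 1 synonymous substitution.
Codon 2 (GAC, Asp): 1 synonymous substitution.
Codon 3 (UCG, Ser): 3 synonymous substitutions.
Codon 4 (UUC, Phe): 1 synonymous substitution.
Total: 1 + 1 + 3 + 1 = 6.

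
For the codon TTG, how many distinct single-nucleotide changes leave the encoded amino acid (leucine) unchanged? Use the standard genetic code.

Position 1: CTG → 1 synonymous.
Position 2: none → 0 synonymous.
Position 3: TTA → 1 synonymous.
Total: 1 + 0 + 1 = 2.

2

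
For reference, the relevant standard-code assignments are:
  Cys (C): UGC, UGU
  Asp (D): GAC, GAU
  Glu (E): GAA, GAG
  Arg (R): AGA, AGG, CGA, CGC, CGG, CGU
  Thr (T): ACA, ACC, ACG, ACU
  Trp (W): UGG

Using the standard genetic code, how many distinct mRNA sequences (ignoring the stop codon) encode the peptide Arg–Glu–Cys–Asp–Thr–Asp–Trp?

Arg: 6 codons.
Glu: 2 codons.
Cys: 2 codons.
Asp: 2 codons.
Thr: 4 codons.
Asp: 2 codons.
Trp: 1 codon.
6 × 2 × 2 × 2 × 4 × 2 × 1 = 384.

384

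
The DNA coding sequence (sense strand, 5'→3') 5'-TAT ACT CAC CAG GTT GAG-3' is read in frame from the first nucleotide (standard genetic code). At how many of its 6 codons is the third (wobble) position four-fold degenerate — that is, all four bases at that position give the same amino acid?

Codon 1 TAT (Tyr): third position 2-fold.
Codon 2 ACT (Thr): third position 4-fold.
Codon 3 CAC (His): third position 2-fold.
Codon 4 CAG (Gln): third position 2-fold.
Codon 5 GTT (Val): third position 4-fold.
Codon 6 GAG (Glu): third position 2-fold.
Four-fold degenerate third positions: 2.

2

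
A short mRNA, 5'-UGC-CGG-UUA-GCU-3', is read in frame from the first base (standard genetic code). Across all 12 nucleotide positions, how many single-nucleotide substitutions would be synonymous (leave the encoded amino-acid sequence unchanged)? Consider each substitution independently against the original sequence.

Codon 1 (UGC, Cys): 1 synonymous substitution.
Codon 2 (CGG, Arg): 4 synonymous substitutions.
Codon 3 (UUA, Leu): 2 synonymous substitutions.
Codon 4 (GCU, Ala): 3 synonymous substitutions.
Total: 1 + 4 + 2 + 3 = 10.

10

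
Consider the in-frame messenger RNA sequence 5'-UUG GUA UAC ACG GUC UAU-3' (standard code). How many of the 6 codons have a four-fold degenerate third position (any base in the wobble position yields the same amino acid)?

Codon 1 UUG (Leu): third position 2-fold.
Codon 2 GUA (Val): third position 4-fold.
Codon 3 UAC (Tyr): third position 2-fold.
Codon 4 ACG (Thr): third position 4-fold.
Codon 5 GUC (Val): third position 4-fold.
Codon 6 UAU (Tyr): third position 2-fold.
Four-fold degenerate third positions: 3.

3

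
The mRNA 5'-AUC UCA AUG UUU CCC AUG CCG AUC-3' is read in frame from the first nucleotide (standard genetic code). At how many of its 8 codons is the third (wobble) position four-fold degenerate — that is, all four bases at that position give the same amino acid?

3

Codon 1 AUC (Ile): third position 3-fold.
Codon 2 UCA (Ser): third position 4-fold.
Codon 3 AUG (Met): third position 1-fold.
Codon 4 UUU (Phe): third position 2-fold.
Codon 5 CCC (Pro): third position 4-fold.
Codon 6 AUG (Met): third position 1-fold.
Codon 7 CCG (Pro): third position 4-fold.
Codon 8 AUC (Ile): third position 3-fold.
Four-fold degenerate third positions: 3.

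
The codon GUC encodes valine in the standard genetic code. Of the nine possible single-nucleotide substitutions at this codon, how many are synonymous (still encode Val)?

3

Position 1: none → 0 synonymous.
Position 2: none → 0 synonymous.
Position 3: GUU, GUA, GUG → 3 synonymous.
Total: 0 + 0 + 3 = 3.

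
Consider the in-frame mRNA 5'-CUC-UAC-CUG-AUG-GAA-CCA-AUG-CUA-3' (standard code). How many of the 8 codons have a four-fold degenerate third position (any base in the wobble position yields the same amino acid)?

Codon 1 CUC (Leu): third position 4-fold.
Codon 2 UAC (Tyr): third position 2-fold.
Codon 3 CUG (Leu): third position 4-fold.
Codon 4 AUG (Met): third position 1-fold.
Codon 5 GAA (Glu): third position 2-fold.
Codon 6 CCA (Pro): third position 4-fold.
Codon 7 AUG (Met): third position 1-fold.
Codon 8 CUA (Leu): third position 4-fold.
Four-fold degenerate third positions: 4.

4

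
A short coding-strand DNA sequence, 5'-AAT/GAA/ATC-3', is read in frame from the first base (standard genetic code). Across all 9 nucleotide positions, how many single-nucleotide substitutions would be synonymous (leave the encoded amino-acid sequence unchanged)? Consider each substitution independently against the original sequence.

4

Codon 1 (AAT, Asn): 1 synonymous substitution.
Codon 2 (GAA, Glu): 1 synonymous substitution.
Codon 3 (ATC, Ile): 2 synonymous substitutions.
Total: 1 + 1 + 2 = 4.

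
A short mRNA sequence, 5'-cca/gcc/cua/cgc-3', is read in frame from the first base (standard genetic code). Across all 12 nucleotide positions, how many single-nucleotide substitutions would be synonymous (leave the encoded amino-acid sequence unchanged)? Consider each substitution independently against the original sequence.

Codon 1 (CCA, Pro): 3 synonymous substitutions.
Codon 2 (GCC, Ala): 3 synonymous substitutions.
Codon 3 (CUA, Leu): 4 synonymous substitutions.
Codon 4 (CGC, Arg): 3 synonymous substitutions.
Total: 3 + 3 + 4 + 3 = 13.

13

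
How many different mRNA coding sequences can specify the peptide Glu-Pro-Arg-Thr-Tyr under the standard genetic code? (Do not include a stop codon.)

Glu: 2 codons.
Pro: 4 codons.
Arg: 6 codons.
Thr: 4 codons.
Tyr: 2 codons.
2 × 4 × 6 × 4 × 2 = 384.

384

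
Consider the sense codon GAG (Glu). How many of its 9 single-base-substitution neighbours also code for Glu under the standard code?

1

Position 1: none → 0 synonymous.
Position 2: none → 0 synonymous.
Position 3: GAA → 1 synonymous.
Total: 0 + 0 + 1 = 1.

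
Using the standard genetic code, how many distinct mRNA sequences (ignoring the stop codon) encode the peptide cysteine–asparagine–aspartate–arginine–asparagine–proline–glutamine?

768

Cys: 2 codons.
Asn: 2 codons.
Asp: 2 codons.
Arg: 6 codons.
Asn: 2 codons.
Pro: 4 codons.
Gln: 2 codons.
2 × 2 × 2 × 6 × 2 × 4 × 2 = 768.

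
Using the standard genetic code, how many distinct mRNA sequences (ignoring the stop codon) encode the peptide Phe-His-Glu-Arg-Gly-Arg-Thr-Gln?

Phe: 2 codons.
His: 2 codons.
Glu: 2 codons.
Arg: 6 codons.
Gly: 4 codons.
Arg: 6 codons.
Thr: 4 codons.
Gln: 2 codons.
2 × 2 × 2 × 6 × 4 × 6 × 4 × 2 = 9216.

9216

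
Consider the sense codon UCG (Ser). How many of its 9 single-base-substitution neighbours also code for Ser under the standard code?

3

Position 1: none → 0 synonymous.
Position 2: none → 0 synonymous.
Position 3: UCU, UCC, UCA → 3 synonymous.
Total: 0 + 0 + 3 = 3.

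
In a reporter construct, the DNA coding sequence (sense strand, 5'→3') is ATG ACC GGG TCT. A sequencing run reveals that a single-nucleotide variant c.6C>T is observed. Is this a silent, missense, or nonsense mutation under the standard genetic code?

Position 6 falls in codon 2: ACC → Thr.
After the substitution the codon is ACT → Thr.
Both encode Thr, so the change is synonymous.

silent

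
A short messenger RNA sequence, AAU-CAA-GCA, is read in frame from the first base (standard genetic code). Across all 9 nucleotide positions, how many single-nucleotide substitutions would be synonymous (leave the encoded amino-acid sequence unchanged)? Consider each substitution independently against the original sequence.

Codon 1 (AAU, Asn): 1 synonymous substitution.
Codon 2 (CAA, Gln): 1 synonymous substitution.
Codon 3 (GCA, Ala): 3 synonymous substitutions.
Total: 1 + 1 + 3 = 5.

5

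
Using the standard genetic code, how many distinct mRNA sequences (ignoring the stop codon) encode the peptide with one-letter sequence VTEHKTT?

Val: 4 codons.
Thr: 4 codons.
Glu: 2 codons.
His: 2 codons.
Lys: 2 codons.
Thr: 4 codons.
Thr: 4 codons.
4 × 4 × 2 × 2 × 2 × 4 × 4 = 2048.

2048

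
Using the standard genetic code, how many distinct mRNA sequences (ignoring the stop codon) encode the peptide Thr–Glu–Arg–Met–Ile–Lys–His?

576

Thr: 4 codons.
Glu: 2 codons.
Arg: 6 codons.
Met: 1 codon.
Ile: 3 codons.
Lys: 2 codons.
His: 2 codons.
4 × 2 × 6 × 1 × 3 × 2 × 2 = 576.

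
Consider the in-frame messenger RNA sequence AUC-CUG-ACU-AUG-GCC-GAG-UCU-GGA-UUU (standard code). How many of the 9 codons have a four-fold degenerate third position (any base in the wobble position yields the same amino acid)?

Codon 1 AUC (Ile): third position 3-fold.
Codon 2 CUG (Leu): third position 4-fold.
Codon 3 ACU (Thr): third position 4-fold.
Codon 4 AUG (Met): third position 1-fold.
Codon 5 GCC (Ala): third position 4-fold.
Codon 6 GAG (Glu): third position 2-fold.
Codon 7 UCU (Ser): third position 4-fold.
Codon 8 GGA (Gly): third position 4-fold.
Codon 9 UUU (Phe): third position 2-fold.
Four-fold degenerate third positions: 5.

5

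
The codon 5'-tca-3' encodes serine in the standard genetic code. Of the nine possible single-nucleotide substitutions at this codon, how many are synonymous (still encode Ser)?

Position 1: none → 0 synonymous.
Position 2: none → 0 synonymous.
Position 3: TCT, TCC, TCG → 3 synonymous.
Total: 0 + 0 + 3 = 3.

3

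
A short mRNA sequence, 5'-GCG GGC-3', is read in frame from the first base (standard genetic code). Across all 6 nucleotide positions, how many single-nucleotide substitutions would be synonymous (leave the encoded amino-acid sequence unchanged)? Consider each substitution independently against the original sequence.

6

Codon 1 (GCG, Ala): 3 synonymous substitutions.
Codon 2 (GGC, Gly): 3 synonymous substitutions.
Total: 3 + 3 = 6.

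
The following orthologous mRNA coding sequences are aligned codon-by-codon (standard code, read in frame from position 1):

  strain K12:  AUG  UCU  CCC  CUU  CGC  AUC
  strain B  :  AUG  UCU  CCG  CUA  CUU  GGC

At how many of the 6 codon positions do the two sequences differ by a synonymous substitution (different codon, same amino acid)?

2

Codon 1: AUG Met / AUG Met — identical.
Codon 2: UCU Ser / UCU Ser — identical.
Codon 3: CCC Pro / CCG Pro — synonymous.
Codon 4: CUU Leu / CUA Leu — synonymous.
Codon 5: CGC Arg / CUU Leu — nonsynonymous.
Codon 6: AUC Ile / GGC Gly — nonsynonymous.
Synonymous differences: 2.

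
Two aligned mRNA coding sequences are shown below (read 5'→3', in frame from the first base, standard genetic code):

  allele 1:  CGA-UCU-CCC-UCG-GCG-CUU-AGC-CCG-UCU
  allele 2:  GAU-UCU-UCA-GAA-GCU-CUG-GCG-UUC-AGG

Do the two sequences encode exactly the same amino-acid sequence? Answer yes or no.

no

Codon 1: CGA Arg / GAU Asp — nonsynonymous.
Codon 2: UCU Ser / UCU Ser — identical.
Codon 3: CCC Pro / UCA Ser — nonsynonymous.
Codon 4: UCG Ser / GAA Glu — nonsynonymous.
Codon 5: GCG Ala / GCU Ala — synonymous.
Codon 6: CUU Leu / CUG Leu — synonymous.
Codon 7: AGC Ser / GCG Ala — nonsynonymous.
Codon 8: CCG Pro / UUC Phe — nonsynonymous.
Codon 9: UCU Ser / AGG Arg — nonsynonymous.
Nonsynonymous differences: 6 → different protein.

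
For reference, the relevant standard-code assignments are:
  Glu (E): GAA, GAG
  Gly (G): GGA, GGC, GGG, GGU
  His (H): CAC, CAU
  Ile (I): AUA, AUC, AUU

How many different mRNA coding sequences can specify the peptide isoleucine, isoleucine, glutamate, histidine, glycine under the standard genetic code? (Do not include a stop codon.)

144

Ile: 3 codons.
Ile: 3 codons.
Glu: 2 codons.
His: 2 codons.
Gly: 4 codons.
3 × 3 × 2 × 2 × 4 = 144.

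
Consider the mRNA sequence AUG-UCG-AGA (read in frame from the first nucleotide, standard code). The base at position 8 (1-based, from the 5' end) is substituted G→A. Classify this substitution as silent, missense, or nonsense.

Position 8 falls in codon 3: AGA → Arg.
After the substitution the codon is AAA → Lys.
Arg ≠ Lys, so this is a missense mutation.

missense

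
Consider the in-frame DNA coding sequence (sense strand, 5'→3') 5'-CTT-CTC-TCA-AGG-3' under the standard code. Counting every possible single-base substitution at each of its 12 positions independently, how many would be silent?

11

Codon 1 (CTT, Leu): 3 synonymous substitutions.
Codon 2 (CTC, Leu): 3 synonymous substitutions.
Codon 3 (TCA, Ser): 3 synonymous substitutions.
Codon 4 (AGG, Arg): 2 synonymous substitutions.
Total: 3 + 3 + 3 + 2 = 11.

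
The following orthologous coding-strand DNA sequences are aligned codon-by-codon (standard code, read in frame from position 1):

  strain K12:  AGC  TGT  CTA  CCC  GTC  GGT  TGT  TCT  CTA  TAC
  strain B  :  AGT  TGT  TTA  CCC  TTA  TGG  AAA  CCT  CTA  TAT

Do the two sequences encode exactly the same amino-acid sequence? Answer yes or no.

Codon 1: AGC Ser / AGT Ser — synonymous.
Codon 2: TGT Cys / TGT Cys — identical.
Codon 3: CTA Leu / TTA Leu — synonymous.
Codon 4: CCC Pro / CCC Pro — identical.
Codon 5: GTC Val / TTA Leu — nonsynonymous.
Codon 6: GGT Gly / TGG Trp — nonsynonymous.
Codon 7: TGT Cys / AAA Lys — nonsynonymous.
Codon 8: TCT Ser / CCT Pro — nonsynonymous.
Codon 9: CTA Leu / CTA Leu — identical.
Codon 10: TAC Tyr / TAT Tyr — synonymous.
Nonsynonymous differences: 4 → different protein.

no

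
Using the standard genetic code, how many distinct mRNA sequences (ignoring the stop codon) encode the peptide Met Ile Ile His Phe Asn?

Met: 1 codon.
Ile: 3 codons.
Ile: 3 codons.
His: 2 codons.
Phe: 2 codons.
Asn: 2 codons.
1 × 3 × 3 × 2 × 2 × 2 = 72.

72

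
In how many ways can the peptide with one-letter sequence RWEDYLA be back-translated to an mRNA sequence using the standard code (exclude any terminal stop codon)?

1152

Arg: 6 codons.
Trp: 1 codon.
Glu: 2 codons.
Asp: 2 codons.
Tyr: 2 codons.
Leu: 6 codons.
Ala: 4 codons.
6 × 1 × 2 × 2 × 2 × 6 × 4 = 1152.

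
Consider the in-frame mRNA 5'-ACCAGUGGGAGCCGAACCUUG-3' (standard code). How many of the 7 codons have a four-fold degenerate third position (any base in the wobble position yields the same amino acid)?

4

Codon 1 ACC (Thr): third position 4-fold.
Codon 2 AGU (Ser): third position 2-fold.
Codon 3 GGG (Gly): third position 4-fold.
Codon 4 AGC (Ser): third position 2-fold.
Codon 5 CGA (Arg): third position 4-fold.
Codon 6 ACC (Thr): third position 4-fold.
Codon 7 UUG (Leu): third position 2-fold.
Four-fold degenerate third positions: 4.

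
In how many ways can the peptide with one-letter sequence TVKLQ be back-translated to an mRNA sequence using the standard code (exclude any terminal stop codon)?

Thr: 4 codons.
Val: 4 codons.
Lys: 2 codons.
Leu: 6 codons.
Gln: 2 codons.
4 × 4 × 2 × 6 × 2 = 384.

384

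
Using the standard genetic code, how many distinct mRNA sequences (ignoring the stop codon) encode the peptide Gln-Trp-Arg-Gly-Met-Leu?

Gln: 2 codons.
Trp: 1 codon.
Arg: 6 codons.
Gly: 4 codons.
Met: 1 codon.
Leu: 6 codons.
2 × 1 × 6 × 4 × 1 × 6 = 288.

288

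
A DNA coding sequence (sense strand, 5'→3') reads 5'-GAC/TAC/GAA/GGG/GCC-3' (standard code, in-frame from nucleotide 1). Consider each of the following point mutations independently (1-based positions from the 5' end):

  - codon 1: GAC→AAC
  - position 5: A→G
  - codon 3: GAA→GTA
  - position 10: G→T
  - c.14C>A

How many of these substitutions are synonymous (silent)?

0

Codon 1: GAC (Asp) → AAC (Asn) — missense.
Codon 2: TAC (Tyr) → TGC (Cys) — missense.
Codon 3: GAA (Glu) → GTA (Val) — missense.
Codon 4: GGG (Gly) → TGG (Trp) — missense.
Codon 5: GCC (Ala) → GAC (Asp) — missense.
Synonymous: 0 of 5.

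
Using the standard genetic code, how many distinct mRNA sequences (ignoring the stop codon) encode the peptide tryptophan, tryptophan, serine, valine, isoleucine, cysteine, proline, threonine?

Trp: 1 codon.
Trp: 1 codon.
Ser: 6 codons.
Val: 4 codons.
Ile: 3 codons.
Cys: 2 codons.
Pro: 4 codons.
Thr: 4 codons.
1 × 1 × 6 × 4 × 3 × 2 × 4 × 4 = 2304.

2304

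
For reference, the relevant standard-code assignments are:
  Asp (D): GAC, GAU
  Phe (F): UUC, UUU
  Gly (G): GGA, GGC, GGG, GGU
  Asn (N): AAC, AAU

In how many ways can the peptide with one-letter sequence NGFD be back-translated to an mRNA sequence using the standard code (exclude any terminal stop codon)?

32

Asn: 2 codons.
Gly: 4 codons.
Phe: 2 codons.
Asp: 2 codons.
2 × 4 × 2 × 2 = 32.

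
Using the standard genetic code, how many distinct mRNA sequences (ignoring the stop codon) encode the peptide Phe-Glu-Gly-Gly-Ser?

Phe: 2 codons.
Glu: 2 codons.
Gly: 4 codons.
Gly: 4 codons.
Ser: 6 codons.
2 × 2 × 4 × 4 × 6 = 384.

384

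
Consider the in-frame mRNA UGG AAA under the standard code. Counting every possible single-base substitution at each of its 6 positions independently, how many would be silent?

Codon 1 (UGG, Trp): 0 synonymous substitutions.
Codon 2 (AAA, Lys): 1 synonymous substitution.
Total: 0 + 1 = 1.

1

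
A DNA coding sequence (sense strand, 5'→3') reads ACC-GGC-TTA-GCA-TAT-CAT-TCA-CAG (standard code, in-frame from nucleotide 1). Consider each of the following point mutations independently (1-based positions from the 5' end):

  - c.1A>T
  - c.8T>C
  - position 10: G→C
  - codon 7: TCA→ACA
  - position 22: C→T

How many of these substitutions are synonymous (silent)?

Codon 1: ACC (Thr) → TCC (Ser) — missense.
Codon 3: TTA (Leu) → TCA (Ser) — missense.
Codon 4: GCA (Ala) → CCA (Pro) — missense.
Codon 7: TCA (Ser) → ACA (Thr) — missense.
Codon 8: CAG (Gln) → TAG (Stop) — nonsense.
Synonymous: 0 of 5.

0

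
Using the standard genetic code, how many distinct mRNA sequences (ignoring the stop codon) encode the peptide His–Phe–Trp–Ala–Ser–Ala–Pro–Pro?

His: 2 codons.
Phe: 2 codons.
Trp: 1 codon.
Ala: 4 codons.
Ser: 6 codons.
Ala: 4 codons.
Pro: 4 codons.
Pro: 4 codons.
2 × 2 × 1 × 4 × 6 × 4 × 4 × 4 = 6144.

6144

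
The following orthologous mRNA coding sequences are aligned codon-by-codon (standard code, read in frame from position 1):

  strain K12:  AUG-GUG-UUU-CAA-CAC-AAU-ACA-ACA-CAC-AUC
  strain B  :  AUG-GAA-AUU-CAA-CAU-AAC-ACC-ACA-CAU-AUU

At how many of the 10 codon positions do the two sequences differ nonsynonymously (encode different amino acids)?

2

Codon 1: AUG Met / AUG Met — identical.
Codon 2: GUG Val / GAA Glu — nonsynonymous.
Codon 3: UUU Phe / AUU Ile — nonsynonymous.
Codon 4: CAA Gln / CAA Gln — identical.
Codon 5: CAC His / CAU His — synonymous.
Codon 6: AAU Asn / AAC Asn — synonymous.
Codon 7: ACA Thr / ACC Thr — synonymous.
Codon 8: ACA Thr / ACA Thr — identical.
Codon 9: CAC His / CAU His — synonymous.
Codon 10: AUC Ile / AUU Ile — synonymous.
Nonsynonymous differences: 2.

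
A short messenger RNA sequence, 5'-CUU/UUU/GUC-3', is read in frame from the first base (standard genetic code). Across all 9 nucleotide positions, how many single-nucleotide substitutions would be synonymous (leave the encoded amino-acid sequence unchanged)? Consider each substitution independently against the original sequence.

7

Codon 1 (CUU, Leu): 3 synonymous substitutions.
Codon 2 (UUU, Phe): 1 synonymous substitution.
Codon 3 (GUC, Val): 3 synonymous substitutions.
Total: 3 + 1 + 3 = 7.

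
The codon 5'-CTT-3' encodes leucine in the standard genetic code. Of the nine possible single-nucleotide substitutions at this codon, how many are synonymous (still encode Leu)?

3

Position 1: none → 0 synonymous.
Position 2: none → 0 synonymous.
Position 3: CTC, CTA, CTG → 3 synonymous.
Total: 0 + 0 + 3 = 3.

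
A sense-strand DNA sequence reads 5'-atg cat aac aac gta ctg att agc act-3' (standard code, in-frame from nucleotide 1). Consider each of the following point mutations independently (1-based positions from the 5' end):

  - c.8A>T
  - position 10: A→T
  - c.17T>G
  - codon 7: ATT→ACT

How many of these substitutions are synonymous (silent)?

Codon 3: AAC (Asn) → ATC (Ile) — missense.
Codon 4: AAC (Asn) → TAC (Tyr) — missense.
Codon 6: CTG (Leu) → CGG (Arg) — missense.
Codon 7: ATT (Ile) → ACT (Thr) — missense.
Synonymous: 0 of 4.

0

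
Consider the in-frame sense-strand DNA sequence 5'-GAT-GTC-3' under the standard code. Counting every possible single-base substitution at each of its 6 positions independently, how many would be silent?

4

Codon 1 (GAT, Asp): 1 synonymous substitution.
Codon 2 (GTC, Val): 3 synonymous substitutions.
Total: 1 + 3 = 4.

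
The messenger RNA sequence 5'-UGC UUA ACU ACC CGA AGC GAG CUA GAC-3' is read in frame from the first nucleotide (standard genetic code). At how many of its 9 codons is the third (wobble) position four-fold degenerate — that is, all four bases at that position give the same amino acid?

4

Codon 1 UGC (Cys): third position 2-fold.
Codon 2 UUA (Leu): third position 2-fold.
Codon 3 ACU (Thr): third position 4-fold.
Codon 4 ACC (Thr): third position 4-fold.
Codon 5 CGA (Arg): third position 4-fold.
Codon 6 AGC (Ser): third position 2-fold.
Codon 7 GAG (Glu): third position 2-fold.
Codon 8 CUA (Leu): third position 4-fold.
Codon 9 GAC (Asp): third position 2-fold.
Four-fold degenerate third positions: 4.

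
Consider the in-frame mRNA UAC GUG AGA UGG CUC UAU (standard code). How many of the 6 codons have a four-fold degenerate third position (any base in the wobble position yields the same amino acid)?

2

Codon 1 UAC (Tyr): third position 2-fold.
Codon 2 GUG (Val): third position 4-fold.
Codon 3 AGA (Arg): third position 2-fold.
Codon 4 UGG (Trp): third position 1-fold.
Codon 5 CUC (Leu): third position 4-fold.
Codon 6 UAU (Tyr): third position 2-fold.
Four-fold degenerate third positions: 2.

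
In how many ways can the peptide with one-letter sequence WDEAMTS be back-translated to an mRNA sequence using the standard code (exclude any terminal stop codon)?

384

Trp: 1 codon.
Asp: 2 codons.
Glu: 2 codons.
Ala: 4 codons.
Met: 1 codon.
Thr: 4 codons.
Ser: 6 codons.
1 × 2 × 2 × 4 × 1 × 4 × 6 = 384.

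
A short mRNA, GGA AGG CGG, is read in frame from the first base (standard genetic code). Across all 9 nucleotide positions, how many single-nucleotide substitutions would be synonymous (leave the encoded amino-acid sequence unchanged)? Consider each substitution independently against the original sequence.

9

Codon 1 (GGA, Gly): 3 synonymous substitutions.
Codon 2 (AGG, Arg): 2 synonymous substitutions.
Codon 3 (CGG, Arg): 4 synonymous substitutions.
Total: 3 + 2 + 4 = 9.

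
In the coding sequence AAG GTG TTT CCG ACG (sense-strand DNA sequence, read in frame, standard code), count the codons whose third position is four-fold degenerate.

3

Codon 1 AAG (Lys): third position 2-fold.
Codon 2 GTG (Val): third position 4-fold.
Codon 3 TTT (Phe): third position 2-fold.
Codon 4 CCG (Pro): third position 4-fold.
Codon 5 ACG (Thr): third position 4-fold.
Four-fold degenerate third positions: 3.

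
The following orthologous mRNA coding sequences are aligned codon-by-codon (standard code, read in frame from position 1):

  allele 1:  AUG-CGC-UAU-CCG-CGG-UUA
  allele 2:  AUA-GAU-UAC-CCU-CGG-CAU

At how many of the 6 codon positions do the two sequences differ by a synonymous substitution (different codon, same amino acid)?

Codon 1: AUG Met / AUA Ile — nonsynonymous.
Codon 2: CGC Arg / GAU Asp — nonsynonymous.
Codon 3: UAU Tyr / UAC Tyr — synonymous.
Codon 4: CCG Pro / CCU Pro — synonymous.
Codon 5: CGG Arg / CGG Arg — identical.
Codon 6: UUA Leu / CAU His — nonsynonymous.
Synonymous differences: 2.

2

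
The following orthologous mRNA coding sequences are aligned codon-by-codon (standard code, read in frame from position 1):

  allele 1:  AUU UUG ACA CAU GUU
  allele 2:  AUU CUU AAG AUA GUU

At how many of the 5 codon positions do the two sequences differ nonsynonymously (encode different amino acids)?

2

Codon 1: AUU Ile / AUU Ile — identical.
Codon 2: UUG Leu / CUU Leu — synonymous.
Codon 3: ACA Thr / AAG Lys — nonsynonymous.
Codon 4: CAU His / AUA Ile — nonsynonymous.
Codon 5: GUU Val / GUU Val — identical.
Nonsynonymous differences: 2.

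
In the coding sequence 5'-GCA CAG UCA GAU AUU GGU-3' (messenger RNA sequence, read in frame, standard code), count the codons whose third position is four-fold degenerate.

Codon 1 GCA (Ala): third position 4-fold.
Codon 2 CAG (Gln): third position 2-fold.
Codon 3 UCA (Ser): third position 4-fold.
Codon 4 GAU (Asp): third position 2-fold.
Codon 5 AUU (Ile): third position 3-fold.
Codon 6 GGU (Gly): third position 4-fold.
Four-fold degenerate third positions: 3.

3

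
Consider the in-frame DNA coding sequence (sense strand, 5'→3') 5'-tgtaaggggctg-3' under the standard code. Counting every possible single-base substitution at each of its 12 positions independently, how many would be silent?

9

Codon 1 (TGT, Cys): 1 synonymous substitution.
Codon 2 (AAG, Lys): 1 synonymous substitution.
Codon 3 (GGG, Gly): 3 synonymous substitutions.
Codon 4 (CTG, Leu): 4 synonymous substitutions.
Total: 1 + 1 + 3 + 4 = 9.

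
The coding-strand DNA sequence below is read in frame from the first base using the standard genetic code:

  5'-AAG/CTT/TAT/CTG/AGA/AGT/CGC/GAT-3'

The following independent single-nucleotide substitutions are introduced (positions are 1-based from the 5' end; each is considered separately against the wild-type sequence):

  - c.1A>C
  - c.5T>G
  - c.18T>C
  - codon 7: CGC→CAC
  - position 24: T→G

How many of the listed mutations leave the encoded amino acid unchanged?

1

Codon 1: AAG (Lys) → CAG (Gln) — missense.
Codon 2: CTT (Leu) → CGT (Arg) — missense.
Codon 6: AGT (Ser) → AGC (Ser) — synonymous.
Codon 7: CGC (Arg) → CAC (His) — missense.
Codon 8: GAT (Asp) → GAG (Glu) — missense.
Synonymous: 1 of 5.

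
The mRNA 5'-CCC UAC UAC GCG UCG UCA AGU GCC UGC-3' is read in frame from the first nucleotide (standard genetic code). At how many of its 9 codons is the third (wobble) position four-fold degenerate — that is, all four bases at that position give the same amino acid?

Codon 1 CCC (Pro): third position 4-fold.
Codon 2 UAC (Tyr): third position 2-fold.
Codon 3 UAC (Tyr): third position 2-fold.
Codon 4 GCG (Ala): third position 4-fold.
Codon 5 UCG (Ser): third position 4-fold.
Codon 6 UCA (Ser): third position 4-fold.
Codon 7 AGU (Ser): third position 2-fold.
Codon 8 GCC (Ala): third position 4-fold.
Codon 9 UGC (Cys): third position 2-fold.
Four-fold degenerate third positions: 5.

5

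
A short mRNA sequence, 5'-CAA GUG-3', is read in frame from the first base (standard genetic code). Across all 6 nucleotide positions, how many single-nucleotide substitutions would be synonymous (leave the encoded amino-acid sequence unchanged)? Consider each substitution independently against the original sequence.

4

Codon 1 (CAA, Gln): 1 synonymous substitution.
Codon 2 (GUG, Val): 3 synonymous substitutions.
Total: 1 + 3 = 4.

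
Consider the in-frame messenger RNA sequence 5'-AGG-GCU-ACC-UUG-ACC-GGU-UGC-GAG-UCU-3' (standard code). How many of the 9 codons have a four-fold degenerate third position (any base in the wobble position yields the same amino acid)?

Codon 1 AGG (Arg): third position 2-fold.
Codon 2 GCU (Ala): third position 4-fold.
Codon 3 ACC (Thr): third position 4-fold.
Codon 4 UUG (Leu): third position 2-fold.
Codon 5 ACC (Thr): third position 4-fold.
Codon 6 GGU (Gly): third position 4-fold.
Codon 7 UGC (Cys): third position 2-fold.
Codon 8 GAG (Glu): third position 2-fold.
Codon 9 UCU (Ser): third position 4-fold.
Four-fold degenerate third positions: 5.

5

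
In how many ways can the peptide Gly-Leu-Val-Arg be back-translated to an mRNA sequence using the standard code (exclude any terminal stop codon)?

576

Gly: 4 codons.
Leu: 6 codons.
Val: 4 codons.
Arg: 6 codons.
4 × 6 × 4 × 6 = 576.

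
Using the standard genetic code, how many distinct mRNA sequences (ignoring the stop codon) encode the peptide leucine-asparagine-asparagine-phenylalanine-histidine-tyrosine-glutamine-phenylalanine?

Leu: 6 codons.
Asn: 2 codons.
Asn: 2 codons.
Phe: 2 codons.
His: 2 codons.
Tyr: 2 codons.
Gln: 2 codons.
Phe: 2 codons.
6 × 2 × 2 × 2 × 2 × 2 × 2 × 2 = 768.

768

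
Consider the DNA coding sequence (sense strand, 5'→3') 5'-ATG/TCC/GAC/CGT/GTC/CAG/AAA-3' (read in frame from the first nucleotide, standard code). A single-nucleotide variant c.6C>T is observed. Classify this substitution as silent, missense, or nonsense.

Position 6 falls in codon 2: TCC → Ser.
After the substitution the codon is TCT → Ser.
Both encode Ser, so the change is synonymous.

silent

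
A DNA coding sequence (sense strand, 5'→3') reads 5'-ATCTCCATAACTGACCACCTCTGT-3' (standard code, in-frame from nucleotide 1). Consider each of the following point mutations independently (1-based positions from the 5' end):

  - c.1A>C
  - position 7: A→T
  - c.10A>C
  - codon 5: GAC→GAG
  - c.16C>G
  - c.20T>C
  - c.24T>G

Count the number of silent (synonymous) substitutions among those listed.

Codon 1: ATC (Ile) → CTC (Leu) — missense.
Codon 3: ATA (Ile) → TTA (Leu) — missense.
Codon 4: ACT (Thr) → CCT (Pro) — missense.
Codon 5: GAC (Asp) → GAG (Glu) — missense.
Codon 6: CAC (His) → GAC (Asp) — missense.
Codon 7: CTC (Leu) → CCC (Pro) — missense.
Codon 8: TGT (Cys) → TGG (Trp) — missense.
Synonymous: 0 of 7.

0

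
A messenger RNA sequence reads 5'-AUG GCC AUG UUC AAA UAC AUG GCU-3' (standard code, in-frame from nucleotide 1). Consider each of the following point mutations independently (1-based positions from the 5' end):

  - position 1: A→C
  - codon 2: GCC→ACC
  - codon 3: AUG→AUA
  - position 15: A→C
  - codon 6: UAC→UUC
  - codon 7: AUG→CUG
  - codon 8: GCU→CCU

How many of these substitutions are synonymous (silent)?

0

Codon 1: AUG (Met) → CUG (Leu) — missense.
Codon 2: GCC (Ala) → ACC (Thr) — missense.
Codon 3: AUG (Met) → AUA (Ile) — missense.
Codon 5: AAA (Lys) → AAC (Asn) — missense.
Codon 6: UAC (Tyr) → UUC (Phe) — missense.
Codon 7: AUG (Met) → CUG (Leu) — missense.
Codon 8: GCU (Ala) → CCU (Pro) — missense.
Synonymous: 0 of 7.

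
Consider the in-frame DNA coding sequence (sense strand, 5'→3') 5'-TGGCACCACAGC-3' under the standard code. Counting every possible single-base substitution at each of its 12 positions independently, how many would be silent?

Codon 1 (TGG, Trp): 0 synonymous substitutions.
Codon 2 (CAC, His): 1 synonymous substitution.
Codon 3 (CAC, His): 1 synonymous substitution.
Codon 4 (AGC, Ser): 1 synonymous substitution.
Total: 0 + 1 + 1 + 1 = 3.

3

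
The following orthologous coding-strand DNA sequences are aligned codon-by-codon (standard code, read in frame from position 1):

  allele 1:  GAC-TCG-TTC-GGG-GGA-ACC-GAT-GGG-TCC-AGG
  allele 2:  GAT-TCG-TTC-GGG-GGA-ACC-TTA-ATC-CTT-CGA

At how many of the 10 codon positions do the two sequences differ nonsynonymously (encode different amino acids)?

Codon 1: GAC Asp / GAT Asp — synonymous.
Codon 2: TCG Ser / TCG Ser — identical.
Codon 3: TTC Phe / TTC Phe — identical.
Codon 4: GGG Gly / GGG Gly — identical.
Codon 5: GGA Gly / GGA Gly — identical.
Codon 6: ACC Thr / ACC Thr — identical.
Codon 7: GAT Asp / TTA Leu — nonsynonymous.
Codon 8: GGG Gly / ATC Ile — nonsynonymous.
Codon 9: TCC Ser / CTT Leu — nonsynonymous.
Codon 10: AGG Arg / CGA Arg — synonymous.
Nonsynonymous differences: 3.

3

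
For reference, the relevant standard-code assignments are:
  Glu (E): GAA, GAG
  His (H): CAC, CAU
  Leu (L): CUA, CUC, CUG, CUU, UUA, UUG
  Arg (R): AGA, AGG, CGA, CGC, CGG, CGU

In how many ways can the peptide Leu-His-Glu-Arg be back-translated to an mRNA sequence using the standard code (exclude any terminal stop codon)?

144

Leu: 6 codons.
His: 2 codons.
Glu: 2 codons.
Arg: 6 codons.
6 × 2 × 2 × 6 = 144.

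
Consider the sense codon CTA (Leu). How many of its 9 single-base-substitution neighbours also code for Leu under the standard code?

Position 1: TTA → 1 synonymous.
Position 2: none → 0 synonymous.
Position 3: CTT, CTC, CTG → 3 synonymous.
Total: 1 + 0 + 3 = 4.

4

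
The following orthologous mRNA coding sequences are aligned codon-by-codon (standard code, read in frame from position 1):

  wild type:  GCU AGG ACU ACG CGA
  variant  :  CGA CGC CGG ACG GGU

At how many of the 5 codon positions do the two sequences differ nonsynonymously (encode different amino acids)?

3

Codon 1: GCU Ala / CGA Arg — nonsynonymous.
Codon 2: AGG Arg / CGC Arg — synonymous.
Codon 3: ACU Thr / CGG Arg — nonsynonymous.
Codon 4: ACG Thr / ACG Thr — identical.
Codon 5: CGA Arg / GGU Gly — nonsynonymous.
Nonsynonymous differences: 3.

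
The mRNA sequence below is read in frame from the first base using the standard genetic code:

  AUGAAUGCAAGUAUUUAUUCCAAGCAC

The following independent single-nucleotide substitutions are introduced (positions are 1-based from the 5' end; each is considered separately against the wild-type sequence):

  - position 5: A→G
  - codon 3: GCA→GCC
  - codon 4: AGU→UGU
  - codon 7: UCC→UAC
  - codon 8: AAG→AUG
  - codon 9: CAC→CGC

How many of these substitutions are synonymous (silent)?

Codon 2: AAU (Asn) → AGU (Ser) — missense.
Codon 3: GCA (Ala) → GCC (Ala) — synonymous.
Codon 4: AGU (Ser) → UGU (Cys) — missense.
Codon 7: UCC (Ser) → UAC (Tyr) — missense.
Codon 8: AAG (Lys) → AUG (Met) — missense.
Codon 9: CAC (His) → CGC (Arg) — missense.
Synonymous: 1 of 6.

1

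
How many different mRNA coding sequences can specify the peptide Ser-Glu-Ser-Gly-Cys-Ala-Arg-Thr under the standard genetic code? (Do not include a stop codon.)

Ser: 6 codons.
Glu: 2 codons.
Ser: 6 codons.
Gly: 4 codons.
Cys: 2 codons.
Ala: 4 codons.
Arg: 6 codons.
Thr: 4 codons.
6 × 2 × 6 × 4 × 2 × 4 × 6 × 4 = 55296.

55296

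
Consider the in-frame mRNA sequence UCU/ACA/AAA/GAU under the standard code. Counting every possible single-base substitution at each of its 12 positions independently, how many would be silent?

8

Codon 1 (UCU, Ser): 3 synonymous substitutions.
Codon 2 (ACA, Thr): 3 synonymous substitutions.
Codon 3 (AAA, Lys): 1 synonymous substitution.
Codon 4 (GAU, Asp): 1 synonymous substitution.
Total: 3 + 3 + 1 + 1 = 8.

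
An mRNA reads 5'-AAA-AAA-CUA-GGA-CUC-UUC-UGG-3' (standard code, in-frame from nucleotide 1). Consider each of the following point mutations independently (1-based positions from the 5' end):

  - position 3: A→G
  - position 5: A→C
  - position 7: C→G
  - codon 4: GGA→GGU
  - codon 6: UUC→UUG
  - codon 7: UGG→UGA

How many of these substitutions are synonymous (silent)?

Codon 1: AAA (Lys) → AAG (Lys) — synonymous.
Codon 2: AAA (Lys) → ACA (Thr) — missense.
Codon 3: CUA (Leu) → GUA (Val) — missense.
Codon 4: GGA (Gly) → GGU (Gly) — synonymous.
Codon 6: UUC (Phe) → UUG (Leu) — missense.
Codon 7: UGG (Trp) → UGA (Stop) — nonsense.
Synonymous: 2 of 6.

2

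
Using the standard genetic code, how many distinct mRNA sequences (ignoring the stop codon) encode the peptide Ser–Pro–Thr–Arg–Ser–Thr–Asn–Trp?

27648

Ser: 6 codons.
Pro: 4 codons.
Thr: 4 codons.
Arg: 6 codons.
Ser: 6 codons.
Thr: 4 codons.
Asn: 2 codons.
Trp: 1 codon.
6 × 4 × 4 × 6 × 6 × 4 × 2 × 1 = 27648.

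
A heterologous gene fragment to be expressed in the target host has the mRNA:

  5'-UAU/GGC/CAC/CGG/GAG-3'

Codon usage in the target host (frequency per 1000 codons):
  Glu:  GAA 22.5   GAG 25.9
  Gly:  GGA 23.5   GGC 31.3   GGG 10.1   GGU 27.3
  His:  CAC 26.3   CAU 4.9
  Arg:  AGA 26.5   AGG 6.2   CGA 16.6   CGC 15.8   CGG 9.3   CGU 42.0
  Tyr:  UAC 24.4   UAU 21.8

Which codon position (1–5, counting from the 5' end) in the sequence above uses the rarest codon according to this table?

Codon 1 UAU (Tyr): 21.8 per 1000.
Codon 2 GGC (Gly): 31.3 per 1000.
Codon 3 CAC (His): 26.3 per 1000.
Codon 4 CGG (Arg): 9.3 per 1000.
Codon 5 GAG (Glu): 25.9 per 1000.
Lowest frequency is 9.3 at codon 4.

4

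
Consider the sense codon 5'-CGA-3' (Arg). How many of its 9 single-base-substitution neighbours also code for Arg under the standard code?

4

Position 1: AGA → 1 synonymous.
Position 2: none → 0 synonymous.
Position 3: CGU, CGC, CGG → 3 synonymous.
Total: 1 + 0 + 3 = 4.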